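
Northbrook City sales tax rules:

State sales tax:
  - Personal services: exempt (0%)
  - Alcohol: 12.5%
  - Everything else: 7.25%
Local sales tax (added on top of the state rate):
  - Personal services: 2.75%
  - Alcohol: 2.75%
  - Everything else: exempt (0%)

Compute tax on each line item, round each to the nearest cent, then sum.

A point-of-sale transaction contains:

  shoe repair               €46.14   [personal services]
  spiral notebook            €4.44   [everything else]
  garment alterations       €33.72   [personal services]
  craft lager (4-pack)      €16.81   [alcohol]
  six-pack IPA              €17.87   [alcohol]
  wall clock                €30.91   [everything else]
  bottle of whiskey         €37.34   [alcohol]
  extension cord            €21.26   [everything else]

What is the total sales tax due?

€17.28

Shoe repair €46.14: personal services → 0% + 2.75% local = 2.75% → €1.27
Spiral notebook €4.44: everything else → 7.25% + 0% local = 7.25% → €0.32
Garment alterations €33.72: personal services → 0% + 2.75% local = 2.75% → €0.93
Craft lager (4-pack) €16.81: alcohol → 12.5% + 2.75% local = 15.25% → €2.56
Six-pack IPA €17.87: alcohol → 12.5% + 2.75% local = 15.25% → €2.73
Wall clock €30.91: everything else → 7.25% + 0% local = 7.25% → €2.24
Bottle of whiskey €37.34: alcohol → 12.5% + 2.75% local = 15.25% → €5.69
Extension cord €21.26: everything else → 7.25% + 0% local = 7.25% → €1.54
Total tax = €1.27 + €0.32 + €0.93 + €2.56 + €2.73 + €2.24 + €5.69 + €1.54 = €17.28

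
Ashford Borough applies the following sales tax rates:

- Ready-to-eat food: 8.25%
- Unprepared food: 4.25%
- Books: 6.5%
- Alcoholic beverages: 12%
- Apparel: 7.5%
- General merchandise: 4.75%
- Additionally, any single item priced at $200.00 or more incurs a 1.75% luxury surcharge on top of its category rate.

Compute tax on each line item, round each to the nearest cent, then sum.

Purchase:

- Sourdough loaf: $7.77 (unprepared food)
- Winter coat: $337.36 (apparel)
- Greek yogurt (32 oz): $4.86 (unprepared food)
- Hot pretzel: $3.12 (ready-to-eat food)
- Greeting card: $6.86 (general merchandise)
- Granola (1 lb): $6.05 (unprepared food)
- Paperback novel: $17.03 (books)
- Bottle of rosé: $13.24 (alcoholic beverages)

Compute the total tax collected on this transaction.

Sourdough loaf $7.77: unprepared food → 4.25% → $0.33
Winter coat $337.36: apparel → 7.5% + 1.75% surcharge = 9.25% → $31.21
Greek yogurt (32 oz) $4.86: unprepared food → 4.25% → $0.21
Hot pretzel $3.12: ready-to-eat food → 8.25% → $0.26
Greeting card $6.86: general merchandise → 4.75% → $0.33
Granola (1 lb) $6.05: unprepared food → 4.25% → $0.26
Paperback novel $17.03: books → 6.5% → $1.11
Bottle of rosé $13.24: alcoholic beverages → 12% → $1.59
Total tax = $0.33 + $31.21 + $0.21 + $0.26 + $0.33 + $0.26 + $1.11 + $1.59 = $35.30

$35.30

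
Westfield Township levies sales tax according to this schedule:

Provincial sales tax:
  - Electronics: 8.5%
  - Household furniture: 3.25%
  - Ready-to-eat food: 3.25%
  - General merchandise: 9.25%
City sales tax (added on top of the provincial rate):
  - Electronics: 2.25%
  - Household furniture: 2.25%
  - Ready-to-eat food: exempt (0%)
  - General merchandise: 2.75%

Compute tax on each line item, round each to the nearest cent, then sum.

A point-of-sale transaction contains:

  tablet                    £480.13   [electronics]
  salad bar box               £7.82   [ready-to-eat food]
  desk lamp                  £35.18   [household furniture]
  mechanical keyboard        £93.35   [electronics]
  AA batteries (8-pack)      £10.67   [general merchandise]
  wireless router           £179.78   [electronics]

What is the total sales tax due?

£84.44

Tablet £480.13: electronics → 8.5% + 2.25% city = 10.75% → £51.61
Salad bar box £7.82: ready-to-eat food → 3.25% + 0% city = 3.25% → £0.25
Desk lamp £35.18: household furniture → 3.25% + 2.25% city = 5.5% → £1.93
Mechanical keyboard £93.35: electronics → 8.5% + 2.25% city = 10.75% → £10.04
AA batteries (8-pack) £10.67: general merchandise → 9.25% + 2.75% city = 12% → £1.28
Wireless router £179.78: electronics → 8.5% + 2.25% city = 10.75% → £19.33
Total tax = £51.61 + £0.25 + £1.93 + £10.04 + £1.28 + £19.33 = £84.44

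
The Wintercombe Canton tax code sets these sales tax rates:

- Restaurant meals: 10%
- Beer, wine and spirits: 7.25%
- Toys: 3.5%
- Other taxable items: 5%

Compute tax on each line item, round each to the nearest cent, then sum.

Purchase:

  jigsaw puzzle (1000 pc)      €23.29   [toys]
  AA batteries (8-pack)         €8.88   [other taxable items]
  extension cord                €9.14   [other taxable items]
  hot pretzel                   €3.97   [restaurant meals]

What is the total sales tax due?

€2.12

Jigsaw puzzle (1000 pc) €23.29: toys → 3.5% → €0.82
AA batteries (8-pack) €8.88: other taxable items → 5% → €0.44
Extension cord €9.14: other taxable items → 5% → €0.46
Hot pretzel €3.97: restaurant meals → 10% → €0.40
Total tax = €0.82 + €0.44 + €0.46 + €0.40 = €2.12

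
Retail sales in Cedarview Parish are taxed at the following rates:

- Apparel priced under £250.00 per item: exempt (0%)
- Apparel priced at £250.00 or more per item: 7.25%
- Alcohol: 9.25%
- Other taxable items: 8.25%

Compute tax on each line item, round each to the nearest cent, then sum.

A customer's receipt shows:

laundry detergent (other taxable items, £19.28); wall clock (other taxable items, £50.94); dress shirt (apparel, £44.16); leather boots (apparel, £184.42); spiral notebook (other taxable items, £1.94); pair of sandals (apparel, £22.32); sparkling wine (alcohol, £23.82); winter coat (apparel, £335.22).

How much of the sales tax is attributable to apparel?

£24.30

Dress shirt £44.16: apparel, under £250.00 → 0% → £0.00
Leather boots £184.42: apparel, under £250.00 → 0% → £0.00
Pair of sandals £22.32: apparel, under £250.00 → 0% → £0.00
Winter coat £335.22: apparel, £250.00 or more → 7.25% → £24.30
Tax on apparel = £0.00 + £0.00 + £0.00 + £24.30 = £24.30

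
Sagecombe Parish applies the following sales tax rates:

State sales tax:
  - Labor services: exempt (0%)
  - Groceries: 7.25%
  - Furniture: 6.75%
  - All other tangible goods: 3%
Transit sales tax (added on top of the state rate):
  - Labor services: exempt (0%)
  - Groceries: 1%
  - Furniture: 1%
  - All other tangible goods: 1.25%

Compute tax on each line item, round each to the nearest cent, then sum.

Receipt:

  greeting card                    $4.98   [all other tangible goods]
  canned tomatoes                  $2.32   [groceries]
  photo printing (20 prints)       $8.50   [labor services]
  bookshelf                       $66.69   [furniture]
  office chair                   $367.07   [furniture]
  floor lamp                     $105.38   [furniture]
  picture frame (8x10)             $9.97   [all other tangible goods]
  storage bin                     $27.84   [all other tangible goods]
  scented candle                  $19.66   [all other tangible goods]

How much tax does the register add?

Greeting card $4.98: all other tangible goods → 3% + 1.25% transit = 4.25% → $0.21
Canned tomatoes $2.32: groceries → 7.25% + 1% transit = 8.25% → $0.19
Photo printing (20 prints) $8.50: labor services → 0% + 0% transit = 0% → $0.00
Bookshelf $66.69: furniture → 6.75% + 1% transit = 7.75% → $5.17
Office chair $367.07: furniture → 6.75% + 1% transit = 7.75% → $28.45
Floor lamp $105.38: furniture → 6.75% + 1% transit = 7.75% → $8.17
Picture frame (8x10) $9.97: all other tangible goods → 3% + 1.25% transit = 4.25% → $0.42
Storage bin $27.84: all other tangible goods → 3% + 1.25% transit = 4.25% → $1.18
Scented candle $19.66: all other tangible goods → 3% + 1.25% transit = 4.25% → $0.84
Total tax = $0.21 + $0.19 + $5.17 + $28.45 + $8.17 + $0.42 + $1.18 + $0.84 = $44.63

$44.63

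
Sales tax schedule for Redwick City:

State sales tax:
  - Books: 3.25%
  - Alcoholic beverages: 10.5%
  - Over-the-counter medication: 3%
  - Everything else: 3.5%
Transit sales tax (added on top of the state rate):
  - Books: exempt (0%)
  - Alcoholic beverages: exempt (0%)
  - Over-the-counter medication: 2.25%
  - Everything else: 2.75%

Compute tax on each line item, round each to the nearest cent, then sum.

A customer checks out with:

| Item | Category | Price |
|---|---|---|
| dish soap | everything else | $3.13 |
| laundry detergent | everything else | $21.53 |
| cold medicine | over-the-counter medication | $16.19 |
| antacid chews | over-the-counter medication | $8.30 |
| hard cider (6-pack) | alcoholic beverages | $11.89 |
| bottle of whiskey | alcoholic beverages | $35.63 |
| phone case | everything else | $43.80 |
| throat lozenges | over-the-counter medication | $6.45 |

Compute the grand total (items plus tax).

$157.83

Dish soap $3.13: everything else → 3.5% + 2.75% transit = 6.25% → $0.20
Laundry detergent $21.53: everything else → 3.5% + 2.75% transit = 6.25% → $1.35
Cold medicine $16.19: over-the-counter medication → 3% + 2.25% transit = 5.25% → $0.85
Antacid chews $8.30: over-the-counter medication → 3% + 2.25% transit = 5.25% → $0.44
Hard cider (6-pack) $11.89: alcoholic beverages → 10.5% + 0% transit = 10.5% → $1.25
Bottle of whiskey $35.63: alcoholic beverages → 10.5% + 0% transit = 10.5% → $3.74
Phone case $43.80: everything else → 3.5% + 2.75% transit = 6.25% → $2.74
Throat lozenges $6.45: over-the-counter medication → 3% + 2.25% transit = 5.25% → $0.34
Subtotal = $146.92; tax = $10.91; total due = $157.83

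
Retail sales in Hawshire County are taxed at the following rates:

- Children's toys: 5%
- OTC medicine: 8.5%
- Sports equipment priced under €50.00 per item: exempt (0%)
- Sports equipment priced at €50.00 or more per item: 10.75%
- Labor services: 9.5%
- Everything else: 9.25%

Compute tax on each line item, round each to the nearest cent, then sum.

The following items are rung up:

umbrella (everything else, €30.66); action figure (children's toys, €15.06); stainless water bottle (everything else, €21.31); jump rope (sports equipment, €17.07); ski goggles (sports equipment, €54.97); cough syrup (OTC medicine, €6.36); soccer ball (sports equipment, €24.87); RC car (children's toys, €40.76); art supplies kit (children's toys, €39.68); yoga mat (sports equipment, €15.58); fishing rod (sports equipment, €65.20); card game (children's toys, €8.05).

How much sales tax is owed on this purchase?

Umbrella €30.66: everything else → 9.25% → €2.84
Action figure €15.06: children's toys → 5% → €0.75
Stainless water bottle €21.31: everything else → 9.25% → €1.97
Jump rope €17.07: sports equipment, under €50.00 → 0% → €0.00
Ski goggles €54.97: sports equipment, €50.00 or more → 10.75% → €5.91
Cough syrup €6.36: OTC medicine → 8.5% → €0.54
Soccer ball €24.87: sports equipment, under €50.00 → 0% → €0.00
RC car €40.76: children's toys → 5% → €2.04
Art supplies kit €39.68: children's toys → 5% → €1.98
Yoga mat €15.58: sports equipment, under €50.00 → 0% → €0.00
Fishing rod €65.20: sports equipment, €50.00 or more → 10.75% → €7.01
Card game €8.05: children's toys → 5% → €0.40
Total tax = €2.84 + €0.75 + €1.97 + €5.91 + €0.54 + €2.04 + €1.98 + €7.01 + €0.40 = €23.44

€23.44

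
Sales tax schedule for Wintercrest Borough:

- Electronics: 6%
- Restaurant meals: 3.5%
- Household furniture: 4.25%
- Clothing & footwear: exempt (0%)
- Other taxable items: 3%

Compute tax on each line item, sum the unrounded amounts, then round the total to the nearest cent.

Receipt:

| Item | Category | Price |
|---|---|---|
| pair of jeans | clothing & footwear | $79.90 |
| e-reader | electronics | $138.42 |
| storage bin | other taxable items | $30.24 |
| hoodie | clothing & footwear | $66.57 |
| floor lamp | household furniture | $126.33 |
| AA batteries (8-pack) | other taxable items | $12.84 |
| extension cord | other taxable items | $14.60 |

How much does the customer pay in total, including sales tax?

$484.30

Pair of jeans $79.90: clothing & footwear → 0% → $0.00
E-reader $138.42: electronics → 6% → $8.3052
Storage bin $30.24: other taxable items → 3% → $0.9072
Hoodie $66.57: clothing & footwear → 0% → $0.00
Floor lamp $126.33: household furniture → 4.25% → $5.369025
AA batteries (8-pack) $12.84: other taxable items → 3% → $0.3852
Extension cord $14.60: other taxable items → 3% → $0.438
Subtotal = $468.90; unrounded tax = $15.404625 → $15.40; total due = $484.30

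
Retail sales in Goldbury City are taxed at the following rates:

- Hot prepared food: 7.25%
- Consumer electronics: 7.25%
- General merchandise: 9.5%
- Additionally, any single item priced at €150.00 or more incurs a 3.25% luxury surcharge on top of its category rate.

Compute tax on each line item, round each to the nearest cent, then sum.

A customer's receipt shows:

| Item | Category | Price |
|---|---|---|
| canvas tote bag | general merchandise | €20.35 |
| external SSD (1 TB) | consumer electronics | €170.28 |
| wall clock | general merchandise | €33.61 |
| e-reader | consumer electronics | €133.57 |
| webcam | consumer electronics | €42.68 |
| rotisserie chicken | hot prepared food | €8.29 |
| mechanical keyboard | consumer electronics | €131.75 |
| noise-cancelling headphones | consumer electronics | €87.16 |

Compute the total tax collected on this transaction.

€52.24

Canvas tote bag €20.35: general merchandise → 9.5% → €1.93
External SSD (1 TB) €170.28: consumer electronics → 7.25% + 3.25% surcharge = 10.5% → €17.88
Wall clock €33.61: general merchandise → 9.5% → €3.19
E-reader €133.57: consumer electronics → 7.25% → €9.68
Webcam €42.68: consumer electronics → 7.25% → €3.09
Rotisserie chicken €8.29: hot prepared food → 7.25% → €0.60
Mechanical keyboard €131.75: consumer electronics → 7.25% → €9.55
Noise-cancelling headphones €87.16: consumer electronics → 7.25% → €6.32
Total tax = €1.93 + €17.88 + €3.19 + €9.68 + €3.09 + €0.60 + €9.55 + €6.32 = €52.24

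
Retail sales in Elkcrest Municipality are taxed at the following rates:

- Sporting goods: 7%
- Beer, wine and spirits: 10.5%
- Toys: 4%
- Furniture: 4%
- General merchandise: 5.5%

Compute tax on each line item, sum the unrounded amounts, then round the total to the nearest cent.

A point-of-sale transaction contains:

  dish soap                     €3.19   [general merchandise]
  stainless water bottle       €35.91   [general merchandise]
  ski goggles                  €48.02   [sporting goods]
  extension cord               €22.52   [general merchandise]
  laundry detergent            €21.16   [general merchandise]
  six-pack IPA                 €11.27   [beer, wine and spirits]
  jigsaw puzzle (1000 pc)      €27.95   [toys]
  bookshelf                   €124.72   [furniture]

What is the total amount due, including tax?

€309.94

Dish soap €3.19: general merchandise → 5.5% → €0.17545
Stainless water bottle €35.91: general merchandise → 5.5% → €1.97505
Ski goggles €48.02: sporting goods → 7% → €3.3614
Extension cord €22.52: general merchandise → 5.5% → €1.2386
Laundry detergent €21.16: general merchandise → 5.5% → €1.1638
Six-pack IPA €11.27: beer, wine and spirits → 10.5% → €1.18335
Jigsaw puzzle (1000 pc) €27.95: toys → 4% → €1.118
Bookshelf €124.72: furniture → 4% → €4.9888
Subtotal = €294.74; unrounded tax = €15.20445 → €15.20; total due = €309.94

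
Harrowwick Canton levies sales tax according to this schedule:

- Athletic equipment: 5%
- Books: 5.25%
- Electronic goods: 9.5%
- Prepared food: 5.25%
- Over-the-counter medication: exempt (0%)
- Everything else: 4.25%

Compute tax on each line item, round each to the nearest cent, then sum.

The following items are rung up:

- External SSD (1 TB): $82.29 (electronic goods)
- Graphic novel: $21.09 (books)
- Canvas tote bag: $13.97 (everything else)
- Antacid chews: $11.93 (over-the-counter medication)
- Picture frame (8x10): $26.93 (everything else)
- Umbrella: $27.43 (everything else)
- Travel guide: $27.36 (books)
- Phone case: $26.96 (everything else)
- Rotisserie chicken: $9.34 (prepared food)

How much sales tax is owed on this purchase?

$14.91

External SSD (1 TB) $82.29: electronic goods → 9.5% → $7.82
Graphic novel $21.09: books → 5.25% → $1.11
Canvas tote bag $13.97: everything else → 4.25% → $0.59
Antacid chews $11.93: over-the-counter medication → 0% → $0.00
Picture frame (8x10) $26.93: everything else → 4.25% → $1.14
Umbrella $27.43: everything else → 4.25% → $1.17
Travel guide $27.36: books → 5.25% → $1.44
Phone case $26.96: everything else → 4.25% → $1.15
Rotisserie chicken $9.34: prepared food → 5.25% → $0.49
Total tax = $7.82 + $1.11 + $0.59 + $1.14 + $1.17 + $1.44 + $1.15 + $0.49 = $14.91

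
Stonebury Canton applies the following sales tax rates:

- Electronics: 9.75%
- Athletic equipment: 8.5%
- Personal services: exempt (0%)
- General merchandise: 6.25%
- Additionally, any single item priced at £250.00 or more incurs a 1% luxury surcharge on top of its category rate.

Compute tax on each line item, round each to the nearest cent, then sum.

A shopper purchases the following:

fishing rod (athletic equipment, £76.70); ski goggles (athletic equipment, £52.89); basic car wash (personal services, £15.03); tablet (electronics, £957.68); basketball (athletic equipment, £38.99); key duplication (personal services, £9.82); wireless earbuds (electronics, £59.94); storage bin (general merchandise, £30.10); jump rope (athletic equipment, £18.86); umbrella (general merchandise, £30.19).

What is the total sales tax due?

£128.49

Fishing rod £76.70: athletic equipment → 8.5% → £6.52
Ski goggles £52.89: athletic equipment → 8.5% → £4.50
Basic car wash £15.03: personal services → 0% → £0.00
Tablet £957.68: electronics → 9.75% + 1% surcharge = 10.75% → £102.95
Basketball £38.99: athletic equipment → 8.5% → £3.31
Key duplication £9.82: personal services → 0% → £0.00
Wireless earbuds £59.94: electronics → 9.75% → £5.84
Storage bin £30.10: general merchandise → 6.25% → £1.88
Jump rope £18.86: athletic equipment → 8.5% → £1.60
Umbrella £30.19: general merchandise → 6.25% → £1.89
Total tax = £6.52 + £4.50 + £102.95 + £3.31 + £5.84 + £1.88 + £1.60 + £1.89 = £128.49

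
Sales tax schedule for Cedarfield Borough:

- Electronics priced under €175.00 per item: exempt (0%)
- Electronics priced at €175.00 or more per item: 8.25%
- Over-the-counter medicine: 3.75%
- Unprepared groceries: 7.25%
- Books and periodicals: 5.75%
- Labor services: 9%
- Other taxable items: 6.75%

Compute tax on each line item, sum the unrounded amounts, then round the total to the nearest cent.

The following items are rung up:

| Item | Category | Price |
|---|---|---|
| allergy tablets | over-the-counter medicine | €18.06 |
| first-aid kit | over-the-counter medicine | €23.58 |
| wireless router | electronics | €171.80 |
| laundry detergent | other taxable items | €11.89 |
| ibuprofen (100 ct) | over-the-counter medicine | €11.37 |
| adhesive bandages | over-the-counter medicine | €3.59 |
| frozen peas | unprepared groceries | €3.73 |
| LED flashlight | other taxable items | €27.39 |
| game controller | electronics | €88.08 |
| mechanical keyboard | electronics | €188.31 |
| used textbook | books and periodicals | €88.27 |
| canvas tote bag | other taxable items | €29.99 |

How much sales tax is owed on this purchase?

Allergy tablets €18.06: over-the-counter medicine → 3.75% → €0.67725
First-aid kit €23.58: over-the-counter medicine → 3.75% → €0.88425
Wireless router €171.80: electronics, under €175.00 → 0% → €0.00
Laundry detergent €11.89: other taxable items → 6.75% → €0.802575
Ibuprofen (100 ct) €11.37: over-the-counter medicine → 3.75% → €0.426375
Adhesive bandages €3.59: over-the-counter medicine → 3.75% → €0.134625
Frozen peas €3.73: unprepared groceries → 7.25% → €0.270425
LED flashlight €27.39: other taxable items → 6.75% → €1.848825
Game controller €88.08: electronics, under €175.00 → 0% → €0.00
Mechanical keyboard €188.31: electronics, €175.00 or more → 8.25% → €15.535575
Used textbook €88.27: books and periodicals → 5.75% → €5.075525
Canvas tote bag €29.99: other taxable items → 6.75% → €2.024325
Unrounded tax sum = €27.67975 → €27.68

€27.68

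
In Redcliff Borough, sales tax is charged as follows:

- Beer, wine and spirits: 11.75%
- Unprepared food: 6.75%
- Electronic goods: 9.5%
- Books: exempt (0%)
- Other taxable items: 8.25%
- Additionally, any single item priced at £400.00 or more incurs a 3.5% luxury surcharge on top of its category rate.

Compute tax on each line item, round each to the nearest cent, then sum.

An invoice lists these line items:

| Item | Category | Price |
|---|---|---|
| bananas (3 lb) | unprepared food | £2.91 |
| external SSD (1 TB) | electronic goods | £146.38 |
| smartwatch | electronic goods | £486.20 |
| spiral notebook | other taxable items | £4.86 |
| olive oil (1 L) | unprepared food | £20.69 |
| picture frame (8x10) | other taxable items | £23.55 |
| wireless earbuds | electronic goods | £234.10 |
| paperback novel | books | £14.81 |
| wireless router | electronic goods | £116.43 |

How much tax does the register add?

Bananas (3 lb) £2.91: unprepared food → 6.75% → £0.20
External SSD (1 TB) £146.38: electronic goods → 9.5% → £13.91
Smartwatch £486.20: electronic goods → 9.5% + 3.5% surcharge = 13% → £63.21
Spiral notebook £4.86: other taxable items → 8.25% → £0.40
Olive oil (1 L) £20.69: unprepared food → 6.75% → £1.40
Picture frame (8x10) £23.55: other taxable items → 8.25% → £1.94
Wireless earbuds £234.10: electronic goods → 9.5% → £22.24
Paperback novel £14.81: books → 0% → £0.00
Wireless router £116.43: electronic goods → 9.5% → £11.06
Total tax = £0.20 + £13.91 + £63.21 + £0.40 + £1.40 + £1.94 + £22.24 + £11.06 = £114.36

£114.36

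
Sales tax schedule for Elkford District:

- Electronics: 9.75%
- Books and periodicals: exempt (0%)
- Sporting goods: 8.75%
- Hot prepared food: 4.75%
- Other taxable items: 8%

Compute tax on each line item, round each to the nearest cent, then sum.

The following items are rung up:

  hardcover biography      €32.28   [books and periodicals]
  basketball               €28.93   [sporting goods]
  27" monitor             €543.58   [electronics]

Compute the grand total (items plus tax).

Hardcover biography €32.28: books and periodicals → 0% → €0.00
Basketball €28.93: sporting goods → 8.75% → €2.53
27" monitor €543.58: electronics → 9.75% → €53.00
Subtotal = €604.79; tax = €55.53; total due = €660.32

€660.32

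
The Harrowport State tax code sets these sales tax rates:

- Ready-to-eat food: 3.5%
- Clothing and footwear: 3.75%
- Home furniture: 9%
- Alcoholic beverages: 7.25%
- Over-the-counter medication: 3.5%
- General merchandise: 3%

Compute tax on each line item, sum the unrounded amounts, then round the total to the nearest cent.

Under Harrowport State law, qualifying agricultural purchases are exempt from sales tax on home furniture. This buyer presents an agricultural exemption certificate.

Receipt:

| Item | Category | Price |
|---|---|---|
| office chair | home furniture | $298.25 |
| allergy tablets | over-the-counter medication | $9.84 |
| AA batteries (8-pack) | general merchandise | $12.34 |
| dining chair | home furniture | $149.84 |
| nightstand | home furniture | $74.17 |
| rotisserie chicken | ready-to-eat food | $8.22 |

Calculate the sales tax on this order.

$1.00

Office chair $298.25: home furniture, buyer-exempt → 0% → $0.00
Allergy tablets $9.84: over-the-counter medication → 3.5% → $0.3444
AA batteries (8-pack) $12.34: general merchandise → 3% → $0.3702
Dining chair $149.84: home furniture, buyer-exempt → 0% → $0.00
Nightstand $74.17: home furniture, buyer-exempt → 0% → $0.00
Rotisserie chicken $8.22: ready-to-eat food → 3.5% → $0.2877
Unrounded tax sum = $1.0023 → $1.00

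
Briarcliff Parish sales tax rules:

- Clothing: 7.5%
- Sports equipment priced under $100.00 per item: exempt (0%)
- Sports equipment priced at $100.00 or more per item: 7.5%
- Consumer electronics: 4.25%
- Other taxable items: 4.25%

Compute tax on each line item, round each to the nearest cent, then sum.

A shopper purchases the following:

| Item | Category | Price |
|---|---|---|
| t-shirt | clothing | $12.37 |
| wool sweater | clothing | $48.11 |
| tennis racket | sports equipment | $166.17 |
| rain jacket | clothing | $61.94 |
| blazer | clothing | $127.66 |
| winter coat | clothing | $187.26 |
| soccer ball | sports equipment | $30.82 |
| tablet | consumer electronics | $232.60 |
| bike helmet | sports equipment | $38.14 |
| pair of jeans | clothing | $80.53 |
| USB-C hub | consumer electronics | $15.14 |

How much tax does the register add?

T-shirt $12.37: clothing → 7.5% → $0.93
Wool sweater $48.11: clothing → 7.5% → $3.61
Tennis racket $166.17: sports equipment, $100.00 or more → 7.5% → $12.46
Rain jacket $61.94: clothing → 7.5% → $4.65
Blazer $127.66: clothing → 7.5% → $9.57
Winter coat $187.26: clothing → 7.5% → $14.04
Soccer ball $30.82: sports equipment, under $100.00 → 0% → $0.00
Tablet $232.60: consumer electronics → 4.25% → $9.89
Bike helmet $38.14: sports equipment, under $100.00 → 0% → $0.00
Pair of jeans $80.53: clothing → 7.5% → $6.04
USB-C hub $15.14: consumer electronics → 4.25% → $0.64
Total tax = $0.93 + $3.61 + $12.46 + $4.65 + $9.57 + $14.04 + $9.89 + $6.04 + $0.64 = $61.83

$61.83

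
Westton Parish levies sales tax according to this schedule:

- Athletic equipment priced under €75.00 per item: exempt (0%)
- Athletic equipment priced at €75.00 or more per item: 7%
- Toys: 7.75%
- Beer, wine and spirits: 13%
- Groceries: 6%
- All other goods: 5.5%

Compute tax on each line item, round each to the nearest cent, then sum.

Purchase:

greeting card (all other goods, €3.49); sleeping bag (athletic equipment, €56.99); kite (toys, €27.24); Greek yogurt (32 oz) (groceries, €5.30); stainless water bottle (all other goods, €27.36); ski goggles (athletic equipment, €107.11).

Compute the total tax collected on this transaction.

Greeting card €3.49: all other goods → 5.5% → €0.19
Sleeping bag €56.99: athletic equipment, under €75.00 → 0% → €0.00
Kite €27.24: toys → 7.75% → €2.11
Greek yogurt (32 oz) €5.30: groceries → 6% → €0.32
Stainless water bottle €27.36: all other goods → 5.5% → €1.50
Ski goggles €107.11: athletic equipment, €75.00 or more → 7% → €7.50
Total tax = €0.19 + €2.11 + €0.32 + €1.50 + €7.50 = €11.62

€11.62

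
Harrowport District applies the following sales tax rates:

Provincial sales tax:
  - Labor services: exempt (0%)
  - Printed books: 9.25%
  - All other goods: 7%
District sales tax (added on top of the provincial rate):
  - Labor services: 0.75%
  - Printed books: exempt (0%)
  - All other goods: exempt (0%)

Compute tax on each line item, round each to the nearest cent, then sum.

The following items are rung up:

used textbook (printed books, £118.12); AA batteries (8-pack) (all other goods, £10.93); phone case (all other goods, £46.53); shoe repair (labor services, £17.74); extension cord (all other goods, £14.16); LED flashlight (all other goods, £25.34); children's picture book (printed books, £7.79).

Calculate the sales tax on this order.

£18.57

Used textbook £118.12: printed books → 9.25% + 0% district = 9.25% → £10.93
AA batteries (8-pack) £10.93: all other goods → 7% + 0% district = 7% → £0.77
Phone case £46.53: all other goods → 7% + 0% district = 7% → £3.26
Shoe repair £17.74: labor services → 0% + 0.75% district = 0.75% → £0.13
Extension cord £14.16: all other goods → 7% + 0% district = 7% → £0.99
LED flashlight £25.34: all other goods → 7% + 0% district = 7% → £1.77
Children's picture book £7.79: printed books → 9.25% + 0% district = 9.25% → £0.72
Total tax = £10.93 + £0.77 + £3.26 + £0.13 + £0.99 + £1.77 + £0.72 = £18.57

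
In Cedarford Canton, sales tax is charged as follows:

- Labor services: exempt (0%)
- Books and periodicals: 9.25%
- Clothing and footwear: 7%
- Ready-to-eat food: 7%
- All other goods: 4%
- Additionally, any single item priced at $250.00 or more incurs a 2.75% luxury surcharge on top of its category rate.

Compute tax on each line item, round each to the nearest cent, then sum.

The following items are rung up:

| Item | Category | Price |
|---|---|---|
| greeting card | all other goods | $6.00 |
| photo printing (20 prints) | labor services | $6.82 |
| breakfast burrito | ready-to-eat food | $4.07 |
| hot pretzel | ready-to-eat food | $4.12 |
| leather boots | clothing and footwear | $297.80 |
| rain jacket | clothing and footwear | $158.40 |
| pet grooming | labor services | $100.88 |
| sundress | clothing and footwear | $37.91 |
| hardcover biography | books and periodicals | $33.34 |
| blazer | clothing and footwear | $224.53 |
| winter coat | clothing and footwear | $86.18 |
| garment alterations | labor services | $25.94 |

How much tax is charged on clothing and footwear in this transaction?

$64.53

Leather boots $297.80: clothing and footwear → 7% + 2.75% surcharge = 9.75% → $29.04
Rain jacket $158.40: clothing and footwear → 7% → $11.09
Sundress $37.91: clothing and footwear → 7% → $2.65
Blazer $224.53: clothing and footwear → 7% → $15.72
Winter coat $86.18: clothing and footwear → 7% → $6.03
Tax on clothing and footwear = $29.04 + $11.09 + $2.65 + $15.72 + $6.03 = $64.53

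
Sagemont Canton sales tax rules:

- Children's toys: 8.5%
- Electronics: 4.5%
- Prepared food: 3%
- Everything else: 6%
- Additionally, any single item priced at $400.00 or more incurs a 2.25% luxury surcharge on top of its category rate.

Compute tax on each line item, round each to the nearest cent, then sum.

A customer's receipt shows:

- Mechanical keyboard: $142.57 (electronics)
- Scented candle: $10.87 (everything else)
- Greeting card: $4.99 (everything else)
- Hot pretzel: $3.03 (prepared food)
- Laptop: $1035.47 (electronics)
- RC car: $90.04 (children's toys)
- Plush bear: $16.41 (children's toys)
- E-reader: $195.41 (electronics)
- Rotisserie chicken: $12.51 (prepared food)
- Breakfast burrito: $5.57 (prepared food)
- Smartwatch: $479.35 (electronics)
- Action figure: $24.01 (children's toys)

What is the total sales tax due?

Mechanical keyboard $142.57: electronics → 4.5% → $6.42
Scented candle $10.87: everything else → 6% → $0.65
Greeting card $4.99: everything else → 6% → $0.30
Hot pretzel $3.03: prepared food → 3% → $0.09
Laptop $1035.47: electronics → 4.5% + 2.25% surcharge = 6.75% → $69.89
RC car $90.04: children's toys → 8.5% → $7.65
Plush bear $16.41: children's toys → 8.5% → $1.39
E-reader $195.41: electronics → 4.5% → $8.79
Rotisserie chicken $12.51: prepared food → 3% → $0.38
Breakfast burrito $5.57: prepared food → 3% → $0.17
Smartwatch $479.35: electronics → 4.5% + 2.25% surcharge = 6.75% → $32.36
Action figure $24.01: children's toys → 8.5% → $2.04
Total tax = $6.42 + $0.65 + $0.30 + $0.09 + $69.89 + $7.65 + $1.39 + $8.79 + $0.38 + $0.17 + $32.36 + $2.04 = $130.13

$130.13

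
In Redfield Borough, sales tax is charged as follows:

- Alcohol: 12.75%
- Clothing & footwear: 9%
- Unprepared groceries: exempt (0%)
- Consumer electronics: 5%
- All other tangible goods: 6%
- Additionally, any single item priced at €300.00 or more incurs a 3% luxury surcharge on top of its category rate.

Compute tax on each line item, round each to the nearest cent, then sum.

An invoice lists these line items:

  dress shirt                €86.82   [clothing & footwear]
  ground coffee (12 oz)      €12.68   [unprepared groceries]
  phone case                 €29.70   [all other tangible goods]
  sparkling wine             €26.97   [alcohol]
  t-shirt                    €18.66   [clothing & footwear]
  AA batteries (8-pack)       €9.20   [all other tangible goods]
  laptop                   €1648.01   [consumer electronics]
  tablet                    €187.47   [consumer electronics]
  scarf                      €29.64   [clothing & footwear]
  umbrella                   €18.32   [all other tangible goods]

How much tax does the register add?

Dress shirt €86.82: clothing & footwear → 9% → €7.81
Ground coffee (12 oz) €12.68: unprepared groceries → 0% → €0.00
Phone case €29.70: all other tangible goods → 6% → €1.78
Sparkling wine €26.97: alcohol → 12.75% → €3.44
T-shirt €18.66: clothing & footwear → 9% → €1.68
AA batteries (8-pack) €9.20: all other tangible goods → 6% → €0.55
Laptop €1648.01: consumer electronics → 5% + 3% surcharge = 8% → €131.84
Tablet €187.47: consumer electronics → 5% → €9.37
Scarf €29.64: clothing & footwear → 9% → €2.67
Umbrella €18.32: all other tangible goods → 6% → €1.10
Total tax = €7.81 + €1.78 + €3.44 + €1.68 + €0.55 + €131.84 + €9.37 + €2.67 + €1.10 = €160.24

€160.24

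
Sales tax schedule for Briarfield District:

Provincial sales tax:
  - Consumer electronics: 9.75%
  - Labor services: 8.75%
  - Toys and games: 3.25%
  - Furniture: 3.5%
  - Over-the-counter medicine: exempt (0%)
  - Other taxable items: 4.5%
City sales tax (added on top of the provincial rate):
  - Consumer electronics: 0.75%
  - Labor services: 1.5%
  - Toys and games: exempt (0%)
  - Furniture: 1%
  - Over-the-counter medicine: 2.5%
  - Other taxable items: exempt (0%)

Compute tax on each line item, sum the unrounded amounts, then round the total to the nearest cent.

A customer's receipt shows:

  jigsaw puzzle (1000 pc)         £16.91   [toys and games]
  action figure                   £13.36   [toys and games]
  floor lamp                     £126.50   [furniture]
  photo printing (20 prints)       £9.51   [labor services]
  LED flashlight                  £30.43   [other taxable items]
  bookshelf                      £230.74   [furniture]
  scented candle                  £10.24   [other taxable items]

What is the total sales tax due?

£19.86

Jigsaw puzzle (1000 pc) £16.91: toys and games → 3.25% + 0% city = 3.25% → £0.549575
Action figure £13.36: toys and games → 3.25% + 0% city = 3.25% → £0.4342
Floor lamp £126.50: furniture → 3.5% + 1% city = 4.5% → £5.6925
Photo printing (20 prints) £9.51: labor services → 8.75% + 1.5% city = 10.25% → £0.974775
LED flashlight £30.43: other taxable items → 4.5% + 0% city = 4.5% → £1.36935
Bookshelf £230.74: furniture → 3.5% + 1% city = 4.5% → £10.3833
Scented candle £10.24: other taxable items → 4.5% + 0% city = 4.5% → £0.4608
Unrounded tax sum = £19.8645 → £19.86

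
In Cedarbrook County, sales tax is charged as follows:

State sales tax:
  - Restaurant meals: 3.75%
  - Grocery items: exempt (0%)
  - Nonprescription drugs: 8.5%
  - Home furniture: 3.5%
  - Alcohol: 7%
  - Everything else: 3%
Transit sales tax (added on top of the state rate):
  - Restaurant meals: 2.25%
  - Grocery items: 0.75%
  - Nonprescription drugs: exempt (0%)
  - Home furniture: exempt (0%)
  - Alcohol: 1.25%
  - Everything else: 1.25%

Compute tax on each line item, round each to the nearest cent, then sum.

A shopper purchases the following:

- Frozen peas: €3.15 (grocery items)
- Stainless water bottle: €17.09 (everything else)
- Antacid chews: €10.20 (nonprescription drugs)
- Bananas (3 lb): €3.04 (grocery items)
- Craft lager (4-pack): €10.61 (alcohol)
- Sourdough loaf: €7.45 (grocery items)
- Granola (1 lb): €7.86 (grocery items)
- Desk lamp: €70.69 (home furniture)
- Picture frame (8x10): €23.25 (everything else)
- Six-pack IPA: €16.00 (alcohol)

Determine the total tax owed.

Frozen peas €3.15: grocery items → 0% + 0.75% transit = 0.75% → €0.02
Stainless water bottle €17.09: everything else → 3% + 1.25% transit = 4.25% → €0.73
Antacid chews €10.20: nonprescription drugs → 8.5% + 0% transit = 8.5% → €0.87
Bananas (3 lb) €3.04: grocery items → 0% + 0.75% transit = 0.75% → €0.02
Craft lager (4-pack) €10.61: alcohol → 7% + 1.25% transit = 8.25% → €0.88
Sourdough loaf €7.45: grocery items → 0% + 0.75% transit = 0.75% → €0.06
Granola (1 lb) €7.86: grocery items → 0% + 0.75% transit = 0.75% → €0.06
Desk lamp €70.69: home furniture → 3.5% + 0% transit = 3.5% → €2.47
Picture frame (8x10) €23.25: everything else → 3% + 1.25% transit = 4.25% → €0.99
Six-pack IPA €16.00: alcohol → 7% + 1.25% transit = 8.25% → €1.32
Total tax = €0.02 + €0.73 + €0.87 + €0.02 + €0.88 + €0.06 + €0.06 + €2.47 + €0.99 + €1.32 = €7.42

€7.42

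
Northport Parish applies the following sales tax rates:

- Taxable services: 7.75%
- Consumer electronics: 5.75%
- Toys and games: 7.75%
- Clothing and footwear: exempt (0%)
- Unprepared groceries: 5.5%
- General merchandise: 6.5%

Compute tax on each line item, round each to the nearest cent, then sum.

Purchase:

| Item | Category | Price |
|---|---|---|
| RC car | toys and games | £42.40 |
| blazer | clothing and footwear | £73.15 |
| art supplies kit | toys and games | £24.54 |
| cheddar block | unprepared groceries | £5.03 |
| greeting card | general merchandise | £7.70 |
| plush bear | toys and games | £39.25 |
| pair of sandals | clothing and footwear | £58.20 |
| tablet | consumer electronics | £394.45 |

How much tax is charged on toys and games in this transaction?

RC car £42.40: toys and games → 7.75% → £3.29
Art supplies kit £24.54: toys and games → 7.75% → £1.90
Plush bear £39.25: toys and games → 7.75% → £3.04
Tax on toys and games = £3.29 + £1.90 + £3.04 = £8.23

£8.23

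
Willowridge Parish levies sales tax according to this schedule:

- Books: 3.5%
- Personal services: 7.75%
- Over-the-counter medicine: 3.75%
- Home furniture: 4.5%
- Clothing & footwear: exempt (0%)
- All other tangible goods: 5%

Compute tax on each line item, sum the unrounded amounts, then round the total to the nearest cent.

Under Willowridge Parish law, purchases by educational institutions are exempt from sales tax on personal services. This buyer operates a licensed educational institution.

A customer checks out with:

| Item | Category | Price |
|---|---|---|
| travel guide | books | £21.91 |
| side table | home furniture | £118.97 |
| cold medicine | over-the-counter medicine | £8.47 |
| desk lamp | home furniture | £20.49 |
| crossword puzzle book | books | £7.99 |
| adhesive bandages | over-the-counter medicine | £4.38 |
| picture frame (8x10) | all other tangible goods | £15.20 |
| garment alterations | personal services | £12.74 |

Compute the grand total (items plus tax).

£218.71

Travel guide £21.91: books → 3.5% → £0.76685
Side table £118.97: home furniture → 4.5% → £5.35365
Cold medicine £8.47: over-the-counter medicine → 3.75% → £0.317625
Desk lamp £20.49: home furniture → 4.5% → £0.92205
Crossword puzzle book £7.99: books → 3.5% → £0.27965
Adhesive bandages £4.38: over-the-counter medicine → 3.75% → £0.16425
Picture frame (8x10) £15.20: all other tangible goods → 5% → £0.76
Garment alterations £12.74: personal services, buyer-exempt → 0% → £0.00
Subtotal = £210.15; unrounded tax = £8.564075 → £8.56; total due = £218.71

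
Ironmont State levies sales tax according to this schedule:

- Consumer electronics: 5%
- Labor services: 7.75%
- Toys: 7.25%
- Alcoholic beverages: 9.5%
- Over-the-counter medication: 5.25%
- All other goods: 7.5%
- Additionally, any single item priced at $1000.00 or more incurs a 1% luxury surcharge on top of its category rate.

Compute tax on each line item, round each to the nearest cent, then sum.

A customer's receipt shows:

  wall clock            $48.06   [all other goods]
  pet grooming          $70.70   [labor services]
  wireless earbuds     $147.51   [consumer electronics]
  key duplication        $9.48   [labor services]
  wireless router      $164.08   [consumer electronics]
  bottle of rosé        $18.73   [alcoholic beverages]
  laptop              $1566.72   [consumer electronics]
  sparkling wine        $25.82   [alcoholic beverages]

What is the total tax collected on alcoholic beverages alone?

$4.23

Bottle of rosé $18.73: alcoholic beverages → 9.5% → $1.78
Sparkling wine $25.82: alcoholic beverages → 9.5% → $2.45
Tax on alcoholic beverages = $1.78 + $2.45 = $4.23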